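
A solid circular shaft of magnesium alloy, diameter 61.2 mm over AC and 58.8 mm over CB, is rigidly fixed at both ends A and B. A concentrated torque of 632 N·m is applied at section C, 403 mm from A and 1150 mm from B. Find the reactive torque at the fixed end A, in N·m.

Compatibility: T_A·a/J_AC = T_B·b/J_CB with T_A + T_B = T₀.
J_AC = 1.38×10^-6 m⁴, J_CB = 1.17×10^-6 m⁴, so T_A = T₀·(J_AC/a)/((J_AC/a)+(J_CB/b)) = 486.7 N·m, T_B = 145.3 N·m.

487 N·m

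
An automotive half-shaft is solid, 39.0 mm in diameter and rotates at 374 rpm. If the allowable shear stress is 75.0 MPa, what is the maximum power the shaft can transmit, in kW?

J = πd⁴/32 = π(0.0390)⁴/32 = 2.271×10^-7 m⁴.
T_max = τ_allow·J/r = 7.50×10^7 × 2.271×10^-7 / 0.0195 = 873.5 N·m.
ω = 2π·374/60 = 39.17 rad/s, so P_max = T_max·ω = 3.421×10^4 W.

34.2 kW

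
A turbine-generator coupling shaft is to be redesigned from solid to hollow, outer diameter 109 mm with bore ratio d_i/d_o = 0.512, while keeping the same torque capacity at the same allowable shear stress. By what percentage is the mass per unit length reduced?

22.6 %

Equal τ_max and T ⇒ the solid shaft needs d_s³ = d_o³(1−k⁴), so d_s = 109·(1−0.512⁴)^(1/3) = 106.4 mm.
Area ratio A_h/A_s = d_o²(1−k²)/d_s² = (1−k²)/(1−k⁴)^(2/3) = 0.7737.
Mass saving = 1 − 0.7737 = 22.6 %.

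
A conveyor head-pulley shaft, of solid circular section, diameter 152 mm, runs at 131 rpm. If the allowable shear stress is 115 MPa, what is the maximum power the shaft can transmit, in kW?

J = πd⁴/32 = π(0.152)⁴/32 = 5.241×10^-5 m⁴.
T_max = τ_allow·J/r = 1.15×10^8 × 5.241×10^-5 / 0.0760 = 79300 N·m.
ω = 2π·131/60 = 13.72 rad/s, so P_max = T_max·ω = 1.088×10^6 W.

1090 kW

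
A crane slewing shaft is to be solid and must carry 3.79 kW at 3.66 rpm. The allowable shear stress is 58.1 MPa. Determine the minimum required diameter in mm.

95.3 mm

ω = 2π·3.66/60 = 0.3833 rad/s, so T = P/ω = 3.79×10³ / 0.3833 = 9888 N·m.
For a solid shaft τ_max = 16T/(πd³), so d = (16T/(π τ_allow))^(1/3) = (16·9888/(π·5.81×10^7))^(1/3) = 0.09535 m.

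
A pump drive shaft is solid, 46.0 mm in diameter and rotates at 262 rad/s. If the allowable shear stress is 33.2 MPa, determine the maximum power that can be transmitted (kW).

166 kW

J = πd⁴/32 = π(0.0460)⁴/32 = 4.396×10^-7 m⁴.
T_max = τ_allow·J/r = 3.32×10^7 × 4.396×10^-7 / 0.0230 = 634.5 N·m.
ω = 262 rad/s, so P_max = T_max·ω = 1.662×10^5 W.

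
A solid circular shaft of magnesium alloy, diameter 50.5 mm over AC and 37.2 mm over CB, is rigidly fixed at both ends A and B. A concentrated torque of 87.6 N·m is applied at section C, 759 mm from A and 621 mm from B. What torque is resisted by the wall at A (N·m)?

64.4 N·m

Compatibility: T_A·a/J_AC = T_B·b/J_CB with T_A + T_B = T₀.
J_AC = 6.39×10^-7 m⁴, J_CB = 1.88×10^-7 m⁴, so T_A = T₀·(J_AC/a)/((J_AC/a)+(J_CB/b)) = 64.42 N·m, T_B = 23.18 N·m.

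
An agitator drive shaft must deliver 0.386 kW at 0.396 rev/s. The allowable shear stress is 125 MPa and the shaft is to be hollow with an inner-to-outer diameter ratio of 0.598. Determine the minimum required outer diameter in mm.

19.4 mm

ω = 2π·0.396 = 2.488 rad/s, so T = P/ω = 0.386×10³ / 2.488 = 155.1 N·m.
For a hollow shaft with d_i/d_o = 0.598: τ_max = 16T/(π d_o³ (1−k⁴)), so d_o = [16T/(π τ_allow (1−k⁴))]^(1/3) = [16·155.1/(π·1.25×10^8·0.8721)]^(1/3) = 0.01935 m.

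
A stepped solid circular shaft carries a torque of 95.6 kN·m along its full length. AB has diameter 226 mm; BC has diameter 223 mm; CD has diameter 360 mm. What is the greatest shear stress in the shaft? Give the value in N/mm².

Under the same torque, τ_max = 16T/(πd³) is largest where d is smallest — segment BC (d = 223 mm).
τ_max = 16·95600/(π·(0.223)³) = 4.390×10^7 Pa.

43.9 N/mm²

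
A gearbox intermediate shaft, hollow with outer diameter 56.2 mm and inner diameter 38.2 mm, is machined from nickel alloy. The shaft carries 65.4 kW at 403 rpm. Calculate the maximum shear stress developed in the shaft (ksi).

8.20 ksi

ω = 2π·403/60 = 42.20 rad/s, so T = P/ω = 65.4×10³ / 42.20 = 1550 N·m.
J = π(d_o⁴ − d_i⁴)/32 = π(0.0562⁴ − 0.0382⁴)/32 = 7.703×10^-7 m⁴.
τ_max = T·r/J = 1550 × 0.0281 / 7.703×10^-7 = 5.653×10^7 Pa.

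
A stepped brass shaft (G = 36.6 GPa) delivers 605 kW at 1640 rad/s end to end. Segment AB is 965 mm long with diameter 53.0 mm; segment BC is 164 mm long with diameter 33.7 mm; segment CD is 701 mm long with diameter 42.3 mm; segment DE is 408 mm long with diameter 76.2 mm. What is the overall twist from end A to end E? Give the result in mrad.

ω = 1640 rad/s, so T = P/ω = 605×10³ / 1640 = 368.9 N·m.
J_AB = π(0.0530)⁴/32 = 7.75×10^-7 m⁴; J_BC = π(0.0337)⁴/32 = 1.27×10^-7 m⁴; J_CD = π(0.0423)⁴/32 = 3.14×10^-7 m⁴; J_DE = π(0.0762)⁴/32 = 3.31×10^-6 m⁴.
θ = (T/G)·Σ L_i/J_i = (368.9/36.6×10⁹)·(0.965/7.75×10^-7 + 0.164/1.27×10^-7 + 0.701/3.14×10^-7 + 0.408/3.31×10^-6) = 0.04933 rad.

49.3 mrad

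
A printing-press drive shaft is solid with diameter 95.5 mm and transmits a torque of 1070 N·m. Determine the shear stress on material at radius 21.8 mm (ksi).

J = πd⁴/32 = π(0.0955)⁴/32 = 8.166×10^-6 m⁴.
Shear stress varies linearly with radius: τ = T·r/J = 1070 × 0.0218 / 8.166×10^-6 = 2.856×10^6 Pa.

0.414 ksi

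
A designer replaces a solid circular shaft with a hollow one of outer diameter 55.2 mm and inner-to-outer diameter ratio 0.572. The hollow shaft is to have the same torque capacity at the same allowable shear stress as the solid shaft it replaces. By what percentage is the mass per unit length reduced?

Equal τ_max and T ⇒ the solid shaft needs d_s³ = d_o³(1−k⁴), so d_s = 55.2·(1−0.572⁴)^(1/3) = 53.16 mm.
Area ratio A_h/A_s = d_o²(1−k²)/d_s² = (1−k²)/(1−k⁴)^(2/3) = 0.7256.
Mass saving = 1 − 0.7256 = 27.4 %.

27.4 %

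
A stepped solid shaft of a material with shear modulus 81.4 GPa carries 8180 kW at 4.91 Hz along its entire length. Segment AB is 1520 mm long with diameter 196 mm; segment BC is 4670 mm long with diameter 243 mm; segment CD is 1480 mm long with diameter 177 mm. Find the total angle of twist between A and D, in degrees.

ω = 2π·4.91 = 30.85 rad/s, so T = P/ω = 8180×10³ / 30.85 = 265200 N·m.
J_AB = π(0.196)⁴/32 = 1.45×10^-4 m⁴; J_BC = π(0.243)⁴/32 = 3.42×10^-4 m⁴; J_CD = π(0.177)⁴/32 = 9.64×10^-5 m⁴.
θ = (T/G)·Σ L_i/J_i = (265200/81.4×10⁹)·(1.52/1.45×10^-4 + 4.67/3.42×10^-4 + 1.48/9.64×10^-5) = 0.1286 rad.

7.37°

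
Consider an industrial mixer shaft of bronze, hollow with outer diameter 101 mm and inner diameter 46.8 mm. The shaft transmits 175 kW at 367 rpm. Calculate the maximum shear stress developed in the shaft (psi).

ω = 2π·367/60 = 38.43 rad/s, so T = P/ω = 175×10³ / 38.43 = 4553 N·m.
J = π(d_o⁴ − d_i⁴)/32 = π(0.101⁴ − 0.0468⁴)/32 = 9.745×10^-6 m⁴.
τ_max = T·r/J = 4553 × 0.0505 / 9.745×10^-6 = 2.360×10^7 Pa.

3420 psi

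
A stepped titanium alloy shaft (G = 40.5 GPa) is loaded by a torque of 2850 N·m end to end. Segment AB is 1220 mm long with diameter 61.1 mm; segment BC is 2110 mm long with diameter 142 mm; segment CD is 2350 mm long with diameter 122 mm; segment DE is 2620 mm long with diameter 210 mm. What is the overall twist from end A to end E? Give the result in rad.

0.0750 rad

J_AB = π(0.0611)⁴/32 = 1.37×10^-6 m⁴; J_BC = π(0.142)⁴/32 = 3.99×10^-5 m⁴; J_CD = π(0.122)⁴/32 = 2.17×10^-5 m⁴; J_DE = π(0.210)⁴/32 = 1.91×10^-4 m⁴.
θ = (T/G)·Σ L_i/J_i = (2850/40.5×10⁹)·(1.22/1.37×10^-6 + 2.11/3.99×10^-5 + 2.35/2.17×10^-5 + 2.62/1.91×10^-4) = 0.07503 rad.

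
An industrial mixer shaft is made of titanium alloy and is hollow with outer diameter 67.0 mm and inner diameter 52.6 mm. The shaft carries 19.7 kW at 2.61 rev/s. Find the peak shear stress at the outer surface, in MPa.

32.8 MPa

ω = 2π·2.61 = 16.40 rad/s, so T = P/ω = 19.7×10³ / 16.40 = 1201 N·m.
J = π(d_o⁴ − d_i⁴)/32 = π(0.0670⁴ − 0.0526⁴)/32 = 1.227×10^-6 m⁴.
τ_max = T·r/J = 1201 × 0.0335 / 1.227×10^-6 = 3.280×10^7 Pa.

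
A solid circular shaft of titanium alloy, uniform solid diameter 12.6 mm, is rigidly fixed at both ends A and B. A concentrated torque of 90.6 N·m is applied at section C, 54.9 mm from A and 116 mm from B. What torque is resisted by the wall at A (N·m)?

With uniform GJ and both ends fixed, compatibility θ_AC = θ_CB gives T_A·a = T_B·b, together with T_A + T_B = T₀.
T_A = T₀·b/(a+b) = 90.60·116/170.9 = 61.50 N·m; T_B = 29.10 N·m.

61.5 N·m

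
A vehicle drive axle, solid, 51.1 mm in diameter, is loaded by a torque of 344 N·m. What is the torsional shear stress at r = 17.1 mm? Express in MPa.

J = πd⁴/32 = π(0.0511)⁴/32 = 6.694×10^-7 m⁴.
Shear stress varies linearly with radius: τ = T·r/J = 344.0 × 0.0171 / 6.694×10^-7 = 8.788×10^6 Pa.

8.79 MPa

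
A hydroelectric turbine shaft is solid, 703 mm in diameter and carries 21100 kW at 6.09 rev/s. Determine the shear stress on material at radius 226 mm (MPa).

ω = 2π·6.09 = 38.26 rad/s, so T = P/ω = 21100×10³ / 38.26 = 551400 N·m.
J = πd⁴/32 = π(0.703)⁴/32 = 0.02398 m⁴.
Shear stress varies linearly with radius: τ = T·r/J = 551400 × 0.226 / 0.02398 = 5.197×10^6 Pa.

5.20 MPa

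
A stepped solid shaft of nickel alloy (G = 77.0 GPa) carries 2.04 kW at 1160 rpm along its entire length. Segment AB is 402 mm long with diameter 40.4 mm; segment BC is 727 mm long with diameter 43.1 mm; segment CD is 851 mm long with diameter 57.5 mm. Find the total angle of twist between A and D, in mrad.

ω = 2π·1160/60 = 121.5 rad/s, so T = P/ω = 2.04×10³ / 121.5 = 16.79 N·m.
J_AB = π(0.0404)⁴/32 = 2.62×10^-7 m⁴; J_BC = π(0.0431)⁴/32 = 3.39×10^-7 m⁴; J_CD = π(0.0575)⁴/32 = 1.07×10^-6 m⁴.
θ = (T/G)·Σ L_i/J_i = (16.79/77.0×10⁹)·(0.402/2.62×10^-7 + 0.727/3.39×10^-7 + 0.851/1.07×10^-6) = 9.762×10^-4 rad.

0.976 mrad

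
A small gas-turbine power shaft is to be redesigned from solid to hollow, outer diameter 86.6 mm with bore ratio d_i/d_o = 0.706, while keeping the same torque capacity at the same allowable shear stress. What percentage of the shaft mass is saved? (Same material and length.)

39.3 %

Equal τ_max and T ⇒ the solid shaft needs d_s³ = d_o³(1−k⁴), so d_s = 86.6·(1−0.706⁴)^(1/3) = 78.74 mm.
Area ratio A_h/A_s = d_o²(1−k²)/d_s² = (1−k²)/(1−k⁴)^(2/3) = 0.6068.
Mass saving = 1 − 0.6068 = 39.3 %.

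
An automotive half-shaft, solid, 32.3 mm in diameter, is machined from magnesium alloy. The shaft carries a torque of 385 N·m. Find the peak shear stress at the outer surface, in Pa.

5.82e7 Pa

J = πd⁴/32 = π(0.0323)⁴/32 = 1.069×10^-7 m⁴.
τ_max = T·r/J = 385.0 × 0.0161 / 1.069×10^-7 = 5.819×10^7 Pa.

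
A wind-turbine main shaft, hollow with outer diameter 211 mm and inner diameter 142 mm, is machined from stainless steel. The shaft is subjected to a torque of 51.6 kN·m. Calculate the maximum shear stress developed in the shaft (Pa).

3.52e7 Pa

J = π(d_o⁴ − d_i⁴)/32 = π(0.211⁴ − 0.142⁴)/32 = 1.547×10^-4 m⁴.
τ_max = T·r/J = 51600 × 0.105 / 1.547×10^-4 = 3.519×10^7 Pa.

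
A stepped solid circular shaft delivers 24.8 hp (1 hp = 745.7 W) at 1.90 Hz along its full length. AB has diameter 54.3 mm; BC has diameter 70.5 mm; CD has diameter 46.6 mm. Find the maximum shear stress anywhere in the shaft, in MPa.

78.0 MPa

ω = 2π·1.90 = 11.94 rad/s, so T = P/ω = 24.8×745.7 / 11.94 = 1549 N·m.
Under the same torque, τ_max = 16T/(πd³) is largest where d is smallest — segment CD (d = 46.6 mm).
τ_max = 16·1549/(π·(0.0466)³) = 7.796×10^7 Pa.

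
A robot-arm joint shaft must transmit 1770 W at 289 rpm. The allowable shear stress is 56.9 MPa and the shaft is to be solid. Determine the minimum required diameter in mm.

ω = 2π·289/60 = 30.26 rad/s, so T = P/ω = 1770 / 30.26 = 58.49 N·m.
For a solid shaft τ_max = 16T/(πd³), so d = (16T/(π τ_allow))^(1/3) = (16·58.49/(π·5.69×10^7))^(1/3) = 0.01736 m.

17.4 mm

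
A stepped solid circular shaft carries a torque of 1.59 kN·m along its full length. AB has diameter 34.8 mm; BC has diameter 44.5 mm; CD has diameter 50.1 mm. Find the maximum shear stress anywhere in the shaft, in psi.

Under the same torque, τ_max = 16T/(πd³) is largest where d is smallest — segment AB (d = 34.8 mm).
τ_max = 16·1590/(π·(0.0348)³) = 1.921×10^8 Pa.

27900 psi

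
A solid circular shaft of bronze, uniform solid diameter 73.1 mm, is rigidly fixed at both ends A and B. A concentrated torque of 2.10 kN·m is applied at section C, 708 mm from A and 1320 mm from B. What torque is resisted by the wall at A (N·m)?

With uniform GJ and both ends fixed, compatibility θ_AC = θ_CB gives T_A·a = T_B·b, together with T_A + T_B = T₀.
T_A = T₀·b/(a+b) = 2100·1320/2028 = 1367 N·m; T_B = 733.1 N·m.

1370 N·m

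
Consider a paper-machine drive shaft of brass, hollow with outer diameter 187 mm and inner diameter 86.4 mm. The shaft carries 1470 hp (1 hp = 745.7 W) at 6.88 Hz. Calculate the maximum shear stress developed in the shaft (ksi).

ω = 2π·6.88 = 43.23 rad/s, so T = P/ω = 1470×745.7 / 43.23 = 25360 N·m.
J = π(d_o⁴ − d_i⁴)/32 = π(0.187⁴ − 0.0864⁴)/32 = 1.146×10^-4 m⁴.
τ_max = T·r/J = 25360 × 0.0935 / 1.146×10^-4 = 2.069×10^7 Pa.

3.00 ksi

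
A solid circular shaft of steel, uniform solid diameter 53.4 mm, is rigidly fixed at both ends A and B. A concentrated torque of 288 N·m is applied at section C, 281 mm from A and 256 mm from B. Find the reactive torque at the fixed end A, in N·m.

137 N·m

With uniform GJ and both ends fixed, compatibility θ_AC = θ_CB gives T_A·a = T_B·b, together with T_A + T_B = T₀.
T_A = T₀·b/(a+b) = 288.0·256/537.0 = 137.3 N·m; T_B = 150.7 N·m.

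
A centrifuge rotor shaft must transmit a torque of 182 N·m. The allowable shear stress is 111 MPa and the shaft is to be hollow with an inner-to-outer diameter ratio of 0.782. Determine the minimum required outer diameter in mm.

23.7 mm

For a hollow shaft with d_i/d_o = 0.782: τ_max = 16T/(π d_o³ (1−k⁴)), so d_o = [16T/(π τ_allow (1−k⁴))]^(1/3) = [16·182.0/(π·1.11×10^8·0.6260)]^(1/3) = 0.02372 m.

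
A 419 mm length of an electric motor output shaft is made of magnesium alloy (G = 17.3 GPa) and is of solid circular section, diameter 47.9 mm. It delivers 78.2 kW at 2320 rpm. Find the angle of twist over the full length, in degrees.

ω = 2π·2320/60 = 242.9 rad/s, so T = P/ω = 78.2×10³ / 242.9 = 321.9 N·m.
J = πd⁴/32 = π(0.0479)⁴/32 = 5.168×10^-7 m⁴.
θ = T·L/(G·J) = 321.9 × 0.419 / (17.3×10⁹ × 5.168×10^-7) = 0.01508 rad.

0.864°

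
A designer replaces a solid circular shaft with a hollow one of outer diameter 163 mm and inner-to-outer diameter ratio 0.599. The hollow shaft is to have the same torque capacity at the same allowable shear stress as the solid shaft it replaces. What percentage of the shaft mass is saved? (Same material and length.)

Equal τ_max and T ⇒ the solid shaft needs d_s³ = d_o³(1−k⁴), so d_s = 163·(1−0.599⁴)^(1/3) = 155.7 mm.
Area ratio A_h/A_s = d_o²(1−k²)/d_s² = (1−k²)/(1−k⁴)^(2/3) = 0.7029.
Mass saving = 1 − 0.7029 = 29.7 %.

29.7 %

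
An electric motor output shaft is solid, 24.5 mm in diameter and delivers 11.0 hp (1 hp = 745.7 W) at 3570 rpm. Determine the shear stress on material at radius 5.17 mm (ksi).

ω = 2π·3570/60 = 373.8 rad/s, so T = P/ω = 11.0×745.7 / 373.8 = 21.94 N·m.
J = πd⁴/32 = π(0.0245)⁴/32 = 3.537×10^-8 m⁴.
Shear stress varies linearly with radius: τ = T·r/J = 21.94 × 0.00517 / 3.537×10^-8 = 3.207×10^6 Pa.

0.465 ksi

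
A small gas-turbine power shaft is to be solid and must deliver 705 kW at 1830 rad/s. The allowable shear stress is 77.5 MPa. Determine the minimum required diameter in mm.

ω = 1830 rad/s, so T = P/ω = 705×10³ / 1830 = 385.2 N·m.
For a solid shaft τ_max = 16T/(πd³), so d = (16T/(π τ_allow))^(1/3) = (16·385.2/(π·7.75×10^7))^(1/3) = 0.02936 m.

29.4 mm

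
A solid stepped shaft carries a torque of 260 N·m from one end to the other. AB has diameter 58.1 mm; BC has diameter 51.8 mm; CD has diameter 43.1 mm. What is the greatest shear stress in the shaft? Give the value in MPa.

Under the same torque, τ_max = 16T/(πd³) is largest where d is smallest — segment CD (d = 43.1 mm).
τ_max = 16·260.0/(π·(0.0431)³) = 1.654×10^7 Pa.

16.5 MPa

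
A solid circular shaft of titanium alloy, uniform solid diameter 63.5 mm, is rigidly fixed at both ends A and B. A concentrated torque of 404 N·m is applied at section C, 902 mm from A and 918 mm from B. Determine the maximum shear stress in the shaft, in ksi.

0.588 ksi

With uniform GJ and both ends fixed, compatibility θ_AC = θ_CB gives T_A·a = T_B·b, together with T_A + T_B = T₀.
T_A = T₀·b/(a+b) = 404.0·918/1820 = 203.8 N·m; T_B = 200.2 N·m.
τ in each portion: τ_AC = 4.05×10^6 Pa, τ_CB = 3.98×10^6 Pa; maximum is in AC.
τ_max = T_AC·r/J = 203.8·0.0318/1.60×10^-6 = 4.053×10^6 Pa.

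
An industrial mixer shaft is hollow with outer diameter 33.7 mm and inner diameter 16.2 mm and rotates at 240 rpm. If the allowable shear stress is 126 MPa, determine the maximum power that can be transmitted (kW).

J = π(d_o⁴ − d_i⁴)/32 = π(0.0337⁴ − 0.0162⁴)/32 = 1.199×10^-7 m⁴.
T_max = τ_allow·J/r = 1.26×10^8 × 1.199×10^-7 / 0.0169 = 896.3 N·m.
ω = 2π·240/60 = 25.13 rad/s, so P_max = T_max·ω = 2.253×10^4 W.

22.5 kW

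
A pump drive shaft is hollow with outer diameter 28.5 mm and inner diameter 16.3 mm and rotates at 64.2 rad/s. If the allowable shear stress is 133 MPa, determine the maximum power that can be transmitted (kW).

J = π(d_o⁴ − d_i⁴)/32 = π(0.0285⁴ − 0.0163⁴)/32 = 5.784×10^-8 m⁴.
T_max = τ_allow·J/r = 1.33×10^8 × 5.784×10^-8 / 0.0143 = 539.8 N·m.
ω = 64.2 rad/s, so P_max = T_max·ω = 3.466×10^4 W.

34.7 kW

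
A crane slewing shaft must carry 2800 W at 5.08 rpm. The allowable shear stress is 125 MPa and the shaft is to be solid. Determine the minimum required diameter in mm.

ω = 2π·5.08/60 = 0.5320 rad/s, so T = P/ω = 2800 / 0.5320 = 5263 N·m.
For a solid shaft τ_max = 16T/(πd³), so d = (16T/(π τ_allow))^(1/3) = (16·5263/(π·1.25×10^8))^(1/3) = 0.05986 m.

59.9 mm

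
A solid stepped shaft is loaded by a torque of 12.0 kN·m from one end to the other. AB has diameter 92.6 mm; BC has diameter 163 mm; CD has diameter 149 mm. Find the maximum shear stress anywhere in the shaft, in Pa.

Under the same torque, τ_max = 16T/(πd³) is largest where d is smallest — segment AB (d = 92.6 mm).
τ_max = 16·12000/(π·(0.0926)³) = 7.697×10^7 Pa.

7.70e7 Pa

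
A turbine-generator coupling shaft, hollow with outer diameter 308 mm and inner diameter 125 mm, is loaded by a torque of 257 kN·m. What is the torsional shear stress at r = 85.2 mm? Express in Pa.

2.55e7 Pa

J = π(d_o⁴ − d_i⁴)/32 = π(0.308⁴ − 0.125⁴)/32 = 8.595×10^-4 m⁴.
Shear stress varies linearly with radius: τ = T·r/J = 257000 × 0.0852 / 8.595×10^-4 = 2.548×10^7 Pa.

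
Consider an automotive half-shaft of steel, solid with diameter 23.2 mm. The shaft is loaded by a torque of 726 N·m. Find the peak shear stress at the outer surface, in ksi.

42.9 ksi

J = πd⁴/32 = π(0.0232)⁴/32 = 2.844×10^-8 m⁴.
τ_max = T·r/J = 726.0 × 0.0116 / 2.844×10^-8 = 2.961×10^8 Pa.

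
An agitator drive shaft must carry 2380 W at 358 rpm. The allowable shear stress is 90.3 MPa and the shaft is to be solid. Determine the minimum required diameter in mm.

ω = 2π·358/60 = 37.49 rad/s, so T = P/ω = 2380 / 37.49 = 63.48 N·m.
For a solid shaft τ_max = 16T/(πd³), so d = (16T/(π τ_allow))^(1/3) = (16·63.48/(π·9.03×10^7))^(1/3) = 0.01530 m.

15.3 mm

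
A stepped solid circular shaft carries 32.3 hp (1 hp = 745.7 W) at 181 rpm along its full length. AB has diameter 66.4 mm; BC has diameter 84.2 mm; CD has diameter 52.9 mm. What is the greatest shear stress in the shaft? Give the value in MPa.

ω = 2π·181/60 = 18.95 rad/s, so T = P/ω = 32.3×745.7 / 18.95 = 1271 N·m.
Under the same torque, τ_max = 16T/(πd³) is largest where d is smallest — segment CD (d = 52.9 mm).
τ_max = 16·1271/(π·(0.0529)³) = 4.372×10^7 Pa.

43.7 MPa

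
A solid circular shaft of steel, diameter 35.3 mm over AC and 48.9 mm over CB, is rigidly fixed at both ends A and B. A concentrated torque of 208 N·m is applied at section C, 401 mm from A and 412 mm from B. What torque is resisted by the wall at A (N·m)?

45.4 N·m

Compatibility: T_A·a/J_AC = T_B·b/J_CB with T_A + T_B = T₀.
J_AC = 1.52×10^-7 m⁴, J_CB = 5.61×10^-7 m⁴, so T_A = T₀·(J_AC/a)/((J_AC/a)+(J_CB/b)) = 45.37 N·m, T_B = 162.6 N·m.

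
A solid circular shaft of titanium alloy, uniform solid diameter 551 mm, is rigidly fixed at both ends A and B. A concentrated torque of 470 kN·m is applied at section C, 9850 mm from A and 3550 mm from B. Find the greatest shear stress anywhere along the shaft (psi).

With uniform GJ and both ends fixed, compatibility θ_AC = θ_CB gives T_A·a = T_B·b, together with T_A + T_B = T₀.
T_A = T₀·b/(a+b) = 470000·3550/13400 = 124500 N·m; T_B = 345500 N·m.
τ in each portion: τ_AC = 3.79×10^6 Pa, τ_CB = 1.05×10^7 Pa; maximum is in CB.
τ_max = T_CB·r/J = 345500·0.276/9.05×10^-3 = 1.052×10^7 Pa.

1530 psi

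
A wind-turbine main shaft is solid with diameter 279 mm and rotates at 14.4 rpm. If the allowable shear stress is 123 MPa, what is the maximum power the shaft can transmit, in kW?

791 kW

J = πd⁴/32 = π(0.279)⁴/32 = 5.949×10^-4 m⁴.
T_max = τ_allow·J/r = 1.23×10^8 × 5.949×10^-4 / 0.140 = 524500 N·m.
ω = 2π·14.4/60 = 1.508 rad/s, so P_max = T_max·ω = 7.909×10^5 W.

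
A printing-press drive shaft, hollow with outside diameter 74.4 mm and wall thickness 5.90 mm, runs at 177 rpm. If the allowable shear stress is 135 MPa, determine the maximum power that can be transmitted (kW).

101 kW

J = π(d_o⁴ − d_i⁴)/32 = π(0.0744⁴ − 0.0626⁴)/32 = 1.500×10^-6 m⁴.
T_max = τ_allow·J/r = 1.35×10^8 × 1.500×10^-6 / 0.0372 = 5445 N·m.
ω = 2π·177/60 = 18.54 rad/s, so P_max = T_max·ω = 1.009×10^5 W.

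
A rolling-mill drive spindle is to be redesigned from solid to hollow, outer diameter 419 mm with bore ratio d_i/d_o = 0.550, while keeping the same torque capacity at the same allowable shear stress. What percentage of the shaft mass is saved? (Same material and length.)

25.6 %

Equal τ_max and T ⇒ the solid shaft needs d_s³ = d_o³(1−k⁴), so d_s = 419·(1−0.550⁴)^(1/3) = 405.8 mm.
Area ratio A_h/A_s = d_o²(1−k²)/d_s² = (1−k²)/(1−k⁴)^(2/3) = 0.7436.
Mass saving = 1 − 0.7436 = 25.6 %.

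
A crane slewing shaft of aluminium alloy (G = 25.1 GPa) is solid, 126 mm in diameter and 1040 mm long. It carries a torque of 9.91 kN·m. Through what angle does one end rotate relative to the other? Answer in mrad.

J = πd⁴/32 = π(0.126)⁴/32 = 2.474×10^-5 m⁴.
θ = T·L/(G·J) = 9910 × 1.04 / (25.1×10⁹ × 2.474×10^-5) = 0.01659 rad.

16.6 mrad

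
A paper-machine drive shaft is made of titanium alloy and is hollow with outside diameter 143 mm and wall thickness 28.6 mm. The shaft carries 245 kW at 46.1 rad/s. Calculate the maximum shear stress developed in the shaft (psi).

ω = 46.1 rad/s, so T = P/ω = 245×10³ / 46.10 = 5315 N·m.
J = π(d_o⁴ − d_i⁴)/32 = π(0.143⁴ − 0.0858⁴)/32 = 3.573×10^-5 m⁴.
τ_max = T·r/J = 5315 × 0.0715 / 3.573×10^-5 = 1.063×10^7 Pa.

1540 psi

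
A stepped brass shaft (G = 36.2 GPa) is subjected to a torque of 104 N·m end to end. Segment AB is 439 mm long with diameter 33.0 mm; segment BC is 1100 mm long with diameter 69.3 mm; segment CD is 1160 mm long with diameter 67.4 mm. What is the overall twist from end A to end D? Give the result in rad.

J_AB = π(0.0330)⁴/32 = 1.16×10^-7 m⁴; J_BC = π(0.0693)⁴/32 = 2.26×10^-6 m⁴; J_CD = π(0.0674)⁴/32 = 2.03×10^-6 m⁴.
θ = (T/G)·Σ L_i/J_i = (104.0/36.2×10⁹)·(0.439/1.16×10^-7 + 1.10/2.26×10^-6 + 1.16/2.03×10^-6) = 0.01387 rad.

0.0139 rad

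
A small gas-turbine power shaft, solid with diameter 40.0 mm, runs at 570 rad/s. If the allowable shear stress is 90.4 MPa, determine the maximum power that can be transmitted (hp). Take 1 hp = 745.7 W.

868 hp

J = πd⁴/32 = π(0.0400)⁴/32 = 2.513×10^-7 m⁴.
T_max = τ_allow·J/r = 9.04×10^7 × 2.513×10^-7 / 0.0200 = 1136 N·m.
ω = 570 rad/s, so P_max = T_max·ω = 6.475×10^5 W.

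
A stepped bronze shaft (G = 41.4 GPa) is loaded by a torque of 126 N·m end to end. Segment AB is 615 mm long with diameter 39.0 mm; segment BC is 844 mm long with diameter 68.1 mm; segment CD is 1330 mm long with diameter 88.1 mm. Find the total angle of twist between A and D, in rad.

0.0101 rad

J_AB = π(0.0390)⁴/32 = 2.27×10^-7 m⁴; J_BC = π(0.0681)⁴/32 = 2.11×10^-6 m⁴; J_CD = π(0.0881)⁴/32 = 5.91×10^-6 m⁴.
θ = (T/G)·Σ L_i/J_i = (126.0/41.4×10⁹)·(0.615/2.27×10^-7 + 0.844/2.11×10^-6 + 1.33/5.91×10^-6) = 0.01014 rad.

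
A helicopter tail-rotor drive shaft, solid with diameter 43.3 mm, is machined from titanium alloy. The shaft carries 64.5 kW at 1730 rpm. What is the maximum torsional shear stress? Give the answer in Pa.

2.23e7 Pa

ω = 2π·1730/60 = 181.2 rad/s, so T = P/ω = 64.5×10³ / 181.2 = 356.0 N·m.
J = πd⁴/32 = π(0.0433)⁴/32 = 3.451×10^-7 m⁴.
τ_max = T·r/J = 356.0 × 0.0216 / 3.451×10^-7 = 2.234×10^7 Pa.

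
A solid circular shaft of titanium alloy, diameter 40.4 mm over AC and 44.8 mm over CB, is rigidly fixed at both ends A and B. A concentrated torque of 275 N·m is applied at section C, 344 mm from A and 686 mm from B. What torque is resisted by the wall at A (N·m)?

Compatibility: T_A·a/J_AC = T_B·b/J_CB with T_A + T_B = T₀.
J_AC = 2.62×10^-7 m⁴, J_CB = 3.95×10^-7 m⁴, so T_A = T₀·(J_AC/a)/((J_AC/a)+(J_CB/b)) = 156.4 N·m, T_B = 118.6 N·m.

156 N·m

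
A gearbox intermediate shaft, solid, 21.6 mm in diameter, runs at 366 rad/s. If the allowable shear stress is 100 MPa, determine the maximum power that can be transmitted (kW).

J = πd⁴/32 = π(0.0216)⁴/32 = 2.137×10^-8 m⁴.
T_max = τ_allow·J/r = 1.00×10^8 × 2.137×10^-8 / 0.0108 = 197.9 N·m.
ω = 366 rad/s, so P_max = T_max·ω = 7.242×10^4 W.

72.4 kW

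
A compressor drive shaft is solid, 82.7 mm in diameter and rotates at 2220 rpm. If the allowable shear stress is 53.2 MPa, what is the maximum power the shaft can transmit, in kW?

J = πd⁴/32 = π(0.0827)⁴/32 = 4.592×10^-6 m⁴.
T_max = τ_allow·J/r = 5.32×10^7 × 4.592×10^-6 / 0.0414 = 5908 N·m.
ω = 2π·2220/60 = 232.5 rad/s, so P_max = T_max·ω = 1.374×10^6 W.

1370 kW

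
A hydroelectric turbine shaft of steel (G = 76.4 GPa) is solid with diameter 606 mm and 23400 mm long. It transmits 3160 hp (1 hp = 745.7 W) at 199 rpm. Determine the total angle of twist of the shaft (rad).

ω = 2π·199/60 = 20.84 rad/s, so T = P/ω = 3160×745.7 / 20.84 = 113100 N·m.
J = πd⁴/32 = π(0.606)⁴/32 = 0.01324 m⁴.
θ = T·L/(G·J) = 113100 × 23.4 / (76.4×10⁹ × 0.01324) = 2.616×10^-3 rad.

0.00262 rad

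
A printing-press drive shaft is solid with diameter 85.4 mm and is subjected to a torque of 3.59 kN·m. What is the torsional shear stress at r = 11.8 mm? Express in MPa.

8.11 MPa

J = πd⁴/32 = π(0.0854)⁴/32 = 5.222×10^-6 m⁴.
Shear stress varies linearly with radius: τ = T·r/J = 3590 × 0.0118 / 5.222×10^-6 = 8.112×10^6 Pa.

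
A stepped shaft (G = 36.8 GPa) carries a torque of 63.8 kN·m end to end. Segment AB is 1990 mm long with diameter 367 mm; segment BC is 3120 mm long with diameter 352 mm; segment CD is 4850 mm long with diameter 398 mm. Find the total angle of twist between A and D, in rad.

0.00894 rad

J_AB = π(0.367)⁴/32 = 1.78×10^-3 m⁴; J_BC = π(0.352)⁴/32 = 1.51×10^-3 m⁴; J_CD = π(0.398)⁴/32 = 2.46×10^-3 m⁴.
θ = (T/G)·Σ L_i/J_i = (63800/36.8×10⁹)·(1.99/1.78×10^-3 + 3.12/1.51×10^-3 + 4.85/2.46×10^-3) = 8.939×10^-3 rad.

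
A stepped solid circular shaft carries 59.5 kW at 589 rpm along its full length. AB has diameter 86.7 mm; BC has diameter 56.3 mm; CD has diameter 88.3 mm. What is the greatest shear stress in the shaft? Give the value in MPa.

27.5 MPa

ω = 2π·589/60 = 61.68 rad/s, so T = P/ω = 59.5×10³ / 61.68 = 964.7 N·m.
Under the same torque, τ_max = 16T/(πd³) is largest where d is smallest — segment BC (d = 56.3 mm).
τ_max = 16·964.7/(π·(0.0563)³) = 2.753×10^7 Pa.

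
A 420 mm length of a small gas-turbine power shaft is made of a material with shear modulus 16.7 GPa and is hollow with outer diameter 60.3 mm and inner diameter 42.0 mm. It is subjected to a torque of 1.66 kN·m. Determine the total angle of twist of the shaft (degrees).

J = π(d_o⁴ − d_i⁴)/32 = π(0.0603⁴ − 0.0420⁴)/32 = 9.925×10^-7 m⁴.
θ = T·L/(G·J) = 1660 × 0.420 / (16.7×10⁹ × 9.925×10^-7) = 0.04206 rad.

2.41°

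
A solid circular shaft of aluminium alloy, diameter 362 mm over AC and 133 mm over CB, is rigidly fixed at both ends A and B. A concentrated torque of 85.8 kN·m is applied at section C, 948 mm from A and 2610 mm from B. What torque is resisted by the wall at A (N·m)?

Compatibility: T_A·a/J_AC = T_B·b/J_CB with T_A + T_B = T₀.
J_AC = 1.69×10^-3 m⁴, J_CB = 3.07×10^-5 m⁴, so T_A = T₀·(J_AC/a)/((J_AC/a)+(J_CB/b)) = 85240 N·m, T_B = 564.1 N·m.

85200 N·m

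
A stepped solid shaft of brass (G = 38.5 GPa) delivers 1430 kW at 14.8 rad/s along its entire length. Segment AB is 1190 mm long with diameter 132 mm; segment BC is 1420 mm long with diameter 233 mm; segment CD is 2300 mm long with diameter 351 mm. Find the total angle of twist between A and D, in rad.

ω = 14.8 rad/s, so T = P/ω = 1430×10³ / 14.80 = 96620 N·m.
J_AB = π(0.132)⁴/32 = 2.98×10^-5 m⁴; J_BC = π(0.233)⁴/32 = 2.89×10^-4 m⁴; J_CD = π(0.351)⁴/32 = 1.49×10^-3 m⁴.
θ = (T/G)·Σ L_i/J_i = (96620/38.5×10⁹)·(1.19/2.98×10^-5 + 1.42/2.89×10^-4 + 2.30/1.49×10^-3) = 0.1164 rad.

0.116 rad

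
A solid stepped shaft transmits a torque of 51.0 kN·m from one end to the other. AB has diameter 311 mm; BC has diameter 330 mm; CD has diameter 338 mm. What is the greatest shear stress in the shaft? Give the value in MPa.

Under the same torque, τ_max = 16T/(πd³) is largest where d is smallest — segment AB (d = 311 mm).
τ_max = 16·51000/(π·(0.311)³) = 8.635×10^6 Pa.

8.63 MPa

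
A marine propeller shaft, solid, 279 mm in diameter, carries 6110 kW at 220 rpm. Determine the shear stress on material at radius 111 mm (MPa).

ω = 2π·220/60 = 23.04 rad/s, so T = P/ω = 6110×10³ / 23.04 = 265200 N·m.
J = πd⁴/32 = π(0.279)⁴/32 = 5.949×10^-4 m⁴.
Shear stress varies linearly with radius: τ = T·r/J = 265200 × 0.111 / 5.949×10^-4 = 4.949×10^7 Pa.

49.5 MPa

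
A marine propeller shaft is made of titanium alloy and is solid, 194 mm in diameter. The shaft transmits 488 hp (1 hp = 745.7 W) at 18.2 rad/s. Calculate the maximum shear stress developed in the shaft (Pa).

1.39e7 Pa

ω = 18.2 rad/s, so T = P/ω = 488×745.7 / 18.20 = 19990 N·m.
J = πd⁴/32 = π(0.194)⁴/32 = 1.391×10^-4 m⁴.
τ_max = T·r/J = 19990 × 0.0970 / 1.391×10^-4 = 1.395×10^7 Pa.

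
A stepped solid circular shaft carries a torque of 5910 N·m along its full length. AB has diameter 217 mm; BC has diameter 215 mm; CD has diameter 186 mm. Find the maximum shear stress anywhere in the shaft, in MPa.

4.68 MPa

Under the same torque, τ_max = 16T/(πd³) is largest where d is smallest — segment CD (d = 186 mm).
τ_max = 16·5910/(π·(0.186)³) = 4.678×10^6 Pa.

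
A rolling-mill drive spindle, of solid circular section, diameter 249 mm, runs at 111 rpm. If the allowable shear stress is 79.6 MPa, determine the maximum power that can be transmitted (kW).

2800 kW

J = πd⁴/32 = π(0.249)⁴/32 = 3.774×10^-4 m⁴.
T_max = τ_allow·J/r = 7.96×10^7 × 3.774×10^-4 / 0.124 = 241300 N·m.
ω = 2π·111/60 = 11.62 rad/s, so P_max = T_max·ω = 2.805×10^6 W.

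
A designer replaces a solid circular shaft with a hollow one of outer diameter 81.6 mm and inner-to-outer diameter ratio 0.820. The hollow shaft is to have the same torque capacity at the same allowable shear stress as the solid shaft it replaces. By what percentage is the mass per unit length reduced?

51.1 %

Equal τ_max and T ⇒ the solid shaft needs d_s³ = d_o³(1−k⁴), so d_s = 81.6·(1−0.820⁴)^(1/3) = 66.77 mm.
Area ratio A_h/A_s = d_o²(1−k²)/d_s² = (1−k²)/(1−k⁴)^(2/3) = 0.4893.
Mass saving = 1 − 0.4893 = 51.1 %.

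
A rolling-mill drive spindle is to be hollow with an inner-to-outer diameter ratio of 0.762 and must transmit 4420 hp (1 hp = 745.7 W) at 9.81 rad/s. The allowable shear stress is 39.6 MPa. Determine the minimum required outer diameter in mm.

402 mm

ω = 9.81 rad/s, so T = P/ω = 4420×745.7 / 9.810 = 336000 N·m.
For a hollow shaft with d_i/d_o = 0.762: τ_max = 16T/(π d_o³ (1−k⁴)), so d_o = [16T/(π τ_allow (1−k⁴))]^(1/3) = [16·336000/(π·3.96×10^7·0.6629)]^(1/3) = 0.4025 m.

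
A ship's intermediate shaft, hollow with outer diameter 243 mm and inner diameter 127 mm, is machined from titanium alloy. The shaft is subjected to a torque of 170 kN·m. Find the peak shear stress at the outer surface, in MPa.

65.2 MPa

J = π(d_o⁴ − d_i⁴)/32 = π(0.243⁴ − 0.127⁴)/32 = 3.168×10^-4 m⁴.
τ_max = T·r/J = 170000 × 0.121 / 3.168×10^-4 = 6.520×10^7 Pa.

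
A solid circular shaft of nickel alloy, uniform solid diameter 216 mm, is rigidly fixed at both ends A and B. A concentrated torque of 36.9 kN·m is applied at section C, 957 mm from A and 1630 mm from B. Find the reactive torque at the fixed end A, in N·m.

With uniform GJ and both ends fixed, compatibility θ_AC = θ_CB gives T_A·a = T_B·b, together with T_A + T_B = T₀.
T_A = T₀·b/(a+b) = 36900·1630/2587 = 23250 N·m; T_B = 13650 N·m.

23200 N·m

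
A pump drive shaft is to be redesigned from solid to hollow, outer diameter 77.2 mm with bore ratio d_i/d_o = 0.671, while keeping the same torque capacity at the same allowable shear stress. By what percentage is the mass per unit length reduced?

36.1 %

Equal τ_max and T ⇒ the solid shaft needs d_s³ = d_o³(1−k⁴), so d_s = 77.2·(1−0.671⁴)^(1/3) = 71.58 mm.
Area ratio A_h/A_s = d_o²(1−k²)/d_s² = (1−k²)/(1−k⁴)^(2/3) = 0.6394.
Mass saving = 1 − 0.6394 = 36.1 %.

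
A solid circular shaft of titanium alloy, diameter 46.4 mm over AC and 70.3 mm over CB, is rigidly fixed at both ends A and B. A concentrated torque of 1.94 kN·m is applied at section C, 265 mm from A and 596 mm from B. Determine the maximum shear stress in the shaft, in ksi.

4.29 ksi

Compatibility: T_A·a/J_AC = T_B·b/J_CB with T_A + T_B = T₀.
J_AC = 4.55×10^-7 m⁴, J_CB = 2.40×10^-6 m⁴, so T_A = T₀·(J_AC/a)/((J_AC/a)+(J_CB/b)) = 580.3 N·m, T_B = 1360 N·m.
τ in each portion: τ_AC = 2.96×10^7 Pa, τ_CB = 1.99×10^7 Pa; maximum is in AC.
τ_max = T_AC·r/J = 580.3·0.0232/4.55×10^-7 = 2.959×10^7 Pa.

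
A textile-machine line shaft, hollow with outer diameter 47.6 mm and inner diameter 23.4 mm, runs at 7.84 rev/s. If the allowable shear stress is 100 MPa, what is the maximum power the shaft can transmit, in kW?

98.2 kW

J = π(d_o⁴ − d_i⁴)/32 = π(0.0476⁴ − 0.0234⁴)/32 = 4.746×10^-7 m⁴.
T_max = τ_allow·J/r = 1.00×10^8 × 4.746×10^-7 / 0.0238 = 1994 N·m.
ω = 2π·7.84 = 49.26 rad/s, so P_max = T_max·ω = 9.822×10^4 W.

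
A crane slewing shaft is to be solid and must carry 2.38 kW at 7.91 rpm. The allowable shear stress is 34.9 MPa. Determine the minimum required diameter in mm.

74.8 mm

ω = 2π·7.91/60 = 0.8283 rad/s, so T = P/ω = 2.38×10³ / 0.8283 = 2873 N·m.
For a solid shaft τ_max = 16T/(πd³), so d = (16T/(π τ_allow))^(1/3) = (16·2873/(π·3.49×10^7))^(1/3) = 0.07485 m.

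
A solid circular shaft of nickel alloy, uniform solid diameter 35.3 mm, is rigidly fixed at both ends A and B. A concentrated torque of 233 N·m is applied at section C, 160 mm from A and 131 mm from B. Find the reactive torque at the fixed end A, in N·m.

105 N·m

With uniform GJ and both ends fixed, compatibility θ_AC = θ_CB gives T_A·a = T_B·b, together with T_A + T_B = T₀.
T_A = T₀·b/(a+b) = 233.0·131/291.0 = 104.9 N·m; T_B = 128.1 N·m.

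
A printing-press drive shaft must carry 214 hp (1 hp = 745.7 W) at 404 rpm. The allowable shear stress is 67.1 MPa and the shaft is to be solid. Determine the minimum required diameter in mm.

ω = 2π·404/60 = 42.31 rad/s, so T = P/ω = 214×745.7 / 42.31 = 3772 N·m.
For a solid shaft τ_max = 16T/(πd³), so d = (16T/(π τ_allow))^(1/3) = (16·3772/(π·6.71×10^7))^(1/3) = 0.06591 m.

65.9 mm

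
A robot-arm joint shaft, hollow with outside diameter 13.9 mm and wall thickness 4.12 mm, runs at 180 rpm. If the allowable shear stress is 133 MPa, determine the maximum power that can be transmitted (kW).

1.29 kW

J = π(d_o⁴ − d_i⁴)/32 = π(0.0139⁴ − 0.00566⁴)/32 = 3.564×10^-9 m⁴.
T_max = τ_allow·J/r = 1.33×10^8 × 3.564×10^-9 / 0.00695 = 68.21 N·m.
ω = 2π·180/60 = 18.85 rad/s, so P_max = T_max·ω = 1286 W.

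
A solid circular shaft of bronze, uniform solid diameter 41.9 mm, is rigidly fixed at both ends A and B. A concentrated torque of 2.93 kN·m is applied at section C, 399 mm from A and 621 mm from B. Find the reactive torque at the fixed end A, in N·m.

With uniform GJ and both ends fixed, compatibility θ_AC = θ_CB gives T_A·a = T_B·b, together with T_A + T_B = T₀.
T_A = T₀·b/(a+b) = 2930·621/1020 = 1784 N·m; T_B = 1146 N·m.

1780 N·m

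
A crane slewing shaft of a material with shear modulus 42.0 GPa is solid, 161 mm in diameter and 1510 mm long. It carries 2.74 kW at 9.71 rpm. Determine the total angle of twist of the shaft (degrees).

0.0841°

ω = 2π·9.71/60 = 1.017 rad/s, so T = P/ω = 2.74×10³ / 1.017 = 2695 N·m.
J = πd⁴/32 = π(0.161)⁴/32 = 6.596×10^-5 m⁴.
θ = T·L/(G·J) = 2695 × 1.51 / (42.0×10⁹ × 6.596×10^-5) = 1.469×10^-3 rad.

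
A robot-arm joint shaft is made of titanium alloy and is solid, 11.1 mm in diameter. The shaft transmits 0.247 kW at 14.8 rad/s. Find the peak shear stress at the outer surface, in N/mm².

ω = 14.8 rad/s, so T = P/ω = 0.247×10³ / 14.80 = 16.69 N·m.
J = πd⁴/32 = π(0.0111)⁴/32 = 1.490×10^-9 m⁴.
τ_max = T·r/J = 16.69 × 0.00555 / 1.490×10^-9 = 6.215×10^7 Pa.

62.1 N/mm²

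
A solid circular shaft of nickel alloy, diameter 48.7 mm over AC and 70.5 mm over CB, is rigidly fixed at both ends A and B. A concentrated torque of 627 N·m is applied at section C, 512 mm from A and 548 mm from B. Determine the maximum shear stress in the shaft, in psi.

Compatibility: T_A·a/J_AC = T_B·b/J_CB with T_A + T_B = T₀.
J_AC = 5.52×10^-7 m⁴, J_CB = 2.43×10^-6 m⁴, so T_A = T₀·(J_AC/a)/((J_AC/a)+(J_CB/b)) = 122.9 N·m, T_B = 504.1 N·m.
τ in each portion: τ_AC = 5.42×10^6 Pa, τ_CB = 7.33×10^6 Pa; maximum is in CB.
τ_max = T_CB·r/J = 504.1·0.0352/2.43×10^-6 = 7.327×10^6 Pa.

1060 psi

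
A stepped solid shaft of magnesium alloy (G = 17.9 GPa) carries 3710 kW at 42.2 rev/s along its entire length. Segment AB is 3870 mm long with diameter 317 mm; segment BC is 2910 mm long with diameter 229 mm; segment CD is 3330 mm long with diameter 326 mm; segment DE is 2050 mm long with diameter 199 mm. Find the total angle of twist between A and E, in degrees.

1.39°

ω = 2π·42.2 = 265.2 rad/s, so T = P/ω = 3710×10³ / 265.2 = 13990 N·m.
J_AB = π(0.317)⁴/32 = 9.91×10^-4 m⁴; J_BC = π(0.229)⁴/32 = 2.70×10^-4 m⁴; J_CD = π(0.326)⁴/32 = 1.11×10^-3 m⁴; J_DE = π(0.199)⁴/32 = 1.54×10^-4 m⁴.
θ = (T/G)·Σ L_i/J_i = (13990/17.9×10⁹)·(3.87/9.91×10^-4 + 2.91/2.70×10^-4 + 3.33/1.11×10^-3 + 2.05/1.54×10^-4) = 0.02423 rad.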